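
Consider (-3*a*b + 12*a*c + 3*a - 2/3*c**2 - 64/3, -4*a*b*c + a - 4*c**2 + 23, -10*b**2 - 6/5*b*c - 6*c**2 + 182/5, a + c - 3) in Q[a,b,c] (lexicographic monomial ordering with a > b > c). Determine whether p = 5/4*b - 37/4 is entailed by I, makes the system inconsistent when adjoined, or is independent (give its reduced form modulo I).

First compute the reduced Gröbner basis of I by Buchberger's algorithm.
f_1 = -3*a*b + 12*a*c + 3*a - 2/3*c**2 - 64/3, LT = a*b.
f_2 = -4*a*b*c + a - 4*c**2 + 23, LT = a*b*c.
f_3 = -10*b**2 - 6/5*b*c - 6*c**2 + 182/5, LT = b**2.
f_4 = a + c - 3, LT = a.

S(f_1,f_2): lcm = a*b*c. S = -4*a*c**2 - a*c + 1/4*a + 2/9*c**3 - c**2 + 64/9*c + 23/4.
  reduce S modulo (f_1, f_2, f_3, f_4):
  remainder 38/9*c**3 - 12*c**2 + 139/36*c + 13/2 ≠ 0; add h_5 = 38/9*c**3 - 12*c**2 + 139/36*c + 13/2 to the basis.

S(f_1,f_3): lcm = a*b**2. S = -103/25*a*b*c - a*b - 3/5*a*c**2 + 91/25*a + 2/9*b*c**2 + 64/9*b.
  reduce S modulo (f_1, f_2, f_3, f_4, h_5):
  remainder 2/9*b*c**2 + 64/9*b + 35258/4275*c**2 - 53803/3800*c - 216701/17100 ≠ 0; add h_6 = 2/9*b*c**2 + 64/9*b + 35258/4275*c**2 - 53803/3800*c - 216701/17100 to the basis.

S(f_1,f_4): lcm = a*b. S = -4*a*c - a - b*c + 3*b + 2/9*c**2 + 64/9.
  reduce S modulo (f_1, f_2, f_3, f_4, h_5, h_6):
  remainder -b*c + 3*b + 38/9*c**2 - 11*c + 37/9 ≠ 0; add h_7 = -b*c + 3*b + 38/9*c**2 - 11*c + 37/9 to the basis.

S(f_2,f_3): lcm = a*b**2*c. S = -3/25*a*b*c**2 - 1/4*a*b - 3/5*a*c**3 + 91/25*a*c + b*c**2 - 23/4*b.
  reduce S modulo (f_1, f_2, f_3, f_4, h_5, h_6, h_7):
  remainder -151/4*b - 26086229/649800*c**2 + 10130713/144400*c + 37698449/649800 ≠ 0; add h_8 = -151/4*b - 26086229/649800*c**2 + 10130713/144400*c + 37698449/649800 to the basis.

S(f_2,f_4): lcm = a*b*c. S = -1/4*a - b*c**2 + 3*b*c + c**2 - 23/4.
  reduce S modulo (f_1, f_2, f_3, f_4, h_5, h_6, h_7, h_8):
  remainder 176104079/24529950*c**2 - 441904431/21804400*c + 231894923/19623960 ≠ 0; add h_9 = 176104079/24529950*c**2 - 441904431/21804400*c + 231894923/19623960 to the basis.

S(f_1,h_6): lcm = a*b*c**2. S = -32*a*b - 4*a*c**3 - 18104/475*a*c**2 + 484227/7600*a*c + 216701/3800*a + 2/9*c**4 + 64/9*c**2.
  reduce S modulo (f_1, f_2, f_3, f_4, h_5, h_6, h_7, h_8, h_9):
  remainder -36910368882227/563533052800*c + 36910368882227/281766526400 ≠ 0; add h_10 = -36910368882227/563533052800*c + 36910368882227/281766526400 to the basis.

The other S-polynomials (S(f_3,f_4), S(f_1,h_5), S(f_2,h_5), S(f_3,h_5), S(f_4,h_5), S(f_2,h_6), S(f_3,h_6), S(f_4,h_6), S(h_5,h_6), S(f_1,h_7), S(f_2,h_7), S(f_3,h_7), S(f_4,h_7), S(h_5,h_7), S(h_6,h_7), S(f_1,h_8), S(f_2,h_8), S(f_3,h_8), S(f_4,h_8), S(h_5,h_8), S(h_6,h_8), S(h_7,h_8), S(f_1,h_9), S(f_2,h_9), S(f_3,h_9), S(f_4,h_9), S(h_5,h_9), S(h_6,h_9), S(h_7,h_9), S(h_8,h_9), S(f_1,h_10), S(f_2,h_10), S(f_3,h_10), S(f_4,h_10), S(h_5,h_10), S(h_6,h_10), S(h_7,h_10), S(h_8,h_10), S(h_9,h_10)) all reduce to 0 modulo the current basis, so we have a Gröbner basis.
Inter-reduce: drop elements whose leading term is divisible by another's, tail-reduce, and make monic.
Reduced Gröbner basis: {a - 1, b - 1, c - 2}.
Label its elements g_1 = a - 1, g_2 = b - 1, g_3 = c - 2.

Reduce p = 5/4*b - 37/4 modulo G:
  leading term b: subtract (5/4)·g_2 from 5/4*b - 37/4 → -8
  leading term 1: no divisor's leading term divides it; move -8 to the remainder.
  normal form = -8.
The normal form is nonzero, so p ∉ I. Since p minus its normal form lies in I, I + (p) = I + (r) where r = -8; decide whether this ideal is the whole ring.
Here r = -8 is a nonzero constant, hence a unit: 1 ∈ I + (p), the Gröbner basis of I + (p) is {1}, and the enlarged system has no common solution — adjoining p is inconsistent.

Adjoining 5/4*b - 37/4 makes the ideal the whole ring: the system is inconsistent.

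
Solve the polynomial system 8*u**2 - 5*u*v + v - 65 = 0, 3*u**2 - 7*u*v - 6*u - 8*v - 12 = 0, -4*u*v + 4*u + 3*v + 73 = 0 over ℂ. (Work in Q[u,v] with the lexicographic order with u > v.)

{(-4, -3)}

Compute a lex Gröbner basis by Buchberger's algorithm.
f_1 = 8*u**2 - 5*u*v + v - 65, LT = u**2.
f_2 = 3*u**2 - 7*u*v - 6*u - 8*v - 12, LT = u**2.
f_3 = -4*u*v + 4*u + 3*v + 73, LT = u*v.

S(f_1,f_2): lcm = u**2. S = 41/24*u*v + 2*u + 67/24*v - 33/8.
  reduce S modulo (f_1, f_2, f_3):
  remainder 89/24*u + 391/96*v + 2597/96 ≠ 0; add h_4 = 89/24*u + 391/96*v + 2597/96 to the basis.

S(f_1,f_3): lcm = u**2*v. S = u**2 - 5/8*u*v**2 + 3/4*u*v + 73/4*u + 1/8*v**2 - 65/8*v.
  reduce S modulo (f_1, f_2, f_3, h_4):
  remainder -11/32*v**2 - 113811/2848*v - 166311/1424 ≠ 0; add h_5 = -11/32*v**2 - 113811/2848*v - 166311/1424 to the basis.

S(f_2,f_3): lcm = u**2*v. S = u**2 - 7/3*u*v**2 - 5/4*u*v + 73/4*u - 8/3*v**2 - 4*v.
  reduce S modulo (f_1, f_2, f_3, h_4, h_5):
  remainder 21039517/46992*v + 21039517/15664 ≠ 0; add h_6 = 21039517/46992*v + 21039517/15664 to the basis.

The other S-polynomials (S(f_1,h_4), S(f_2,h_4), S(f_3,h_4), S(f_1,h_5), S(f_2,h_5), S(f_3,h_5), S(h_4,h_5), S(f_1,h_6), S(f_2,h_6), S(f_3,h_6), S(h_4,h_6), S(h_5,h_6)) all reduce to 0 modulo the current basis, so we have a Gröbner basis.
Inter-reduce: drop elements whose leading term is divisible by another's, tail-reduce, and make monic.
Reduced Gröbner basis: {u + 4, v + 3}.

A lex Gröbner basis eliminates variables successively. Here v + 3 depends only on v, with roots {-3}; lifting each root through the earlier basis elements recovers the full solutions.
  v = -3: the earlier basis element becomes u + 4 = 0, giving u = -4 — point (-4, -3).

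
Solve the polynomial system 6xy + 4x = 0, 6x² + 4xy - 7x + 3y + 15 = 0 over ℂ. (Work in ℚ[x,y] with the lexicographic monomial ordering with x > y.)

Compute a lex Gröbner basis by Buchberger's algorithm.
f_1 = 6xy + 4x, LT = xy.
f_2 = 6x² + 4xy - 7x + 3y + 15, LT = x².

S(f_1,f_2): lcm = x²y. S = ⅔x² - ⅔xy² + 7/6xy - ½y² - 5/2y.
  leading term x²: subtract (1/9)·f_2 from ⅔x² - ⅔xy² + 7/6xy - ½y² - 5/2y → -⅔xy² + 13/18xy + 7/9x - ½y² - 17/6y - 5/3
  leading term xy²: subtract (-1/9y)·f_1 from -⅔xy² + 13/18xy + 7/9x - ½y² - 17/6y - 5/3 → 7/6xy + 7/9x - ½y² - 17/6y - 5/3
  leading term xy: subtract (7/36)·f_1 from 7/6xy + 7/9x - ½y² - 17/6y - 5/3 → -½y² - 17/6y - 5/3
  leading term y²: no divisor's leading term divides it; move -½y² to the remainder.
  leading term y: no divisor's leading term divides it; move -17/6y to the remainder.
  leading term 1: no divisor's leading term divides it; move -5/3 to the remainder.
  remainder -½y² - 17/6y - 5/3 ≠ 0; add h_3 = -½y² - 17/6y - 5/3 to the basis.

The other S-polynomials (S(f_1,h_3), S(f_2,h_3)) all reduce to 0 modulo the current basis, so we have a Gröbner basis.
Inter-reduce: drop elements whose leading term is divisible by another's, tail-reduce, and make monic.
Reduced Gröbner basis: {x² - 29/18x + ½y + 5/2, xy + ⅔x, y² + 17/3y + 10/3}.

Since the basis is lex-ordered, y² + 17/3y + 10/3 is univariate in y. Its roots are {-5, -2/3}. Back-substituting each root into the other basis elements fixes the other coordinates.
  y = -5: the earlier basis elements become x² - 29/18x = 0; -13/3x = 0, giving x = 0 — point (0, -5).
  y = -2/3: the earlier basis element becomes x² - 29/18x + 13/6 = 0, giving x = 29/36 - sqrt(1967)*I/36, 29/36 + sqrt(1967)*I/36 — points (29/36 - sqrt(1967)*I/36, -2/3), (29/36 + sqrt(1967)*I/36, -2/3).
Each listed point satisfies every original equation (direct substitution).

{(0, -5), (29/36 - sqrt(1967)*I/36, -2/3), (29/36 + sqrt(1967)*I/36, -2/3)}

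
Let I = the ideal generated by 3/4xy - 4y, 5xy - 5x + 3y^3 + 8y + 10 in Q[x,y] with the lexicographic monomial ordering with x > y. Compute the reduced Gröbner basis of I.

f_1 = 3/4xy - 4y, LT = xy.
f_2 = 5xy - 5x + 3y^3 + 8y + 10, LT = xy.

S(f_1,f_2): lcm = xy. S = x - 3/5y^3 - 104/15y - 2.
  leading term x: no divisor's leading term divides it; move x to the remainder.
  leading term y^3: no divisor's leading term divides it; move -3/5y^3 to the remainder.
  leading term y: no divisor's leading term divides it; move -104/15y to the remainder.
  leading term 1: no divisor's leading term divides it; move -2 to the remainder.
  remainder x - 3/5y^3 - 104/15y - 2 ≠ 0; add g_3 = x - 3/5y^3 - 104/15y - 2 to the basis.

S(f_1,g_3): lcm = xy. S = 3/5y^4 + 104/15y^2 - 10/3y.
  leading term y^4: no divisor's leading term divides it; move 3/5y^4 to the remainder.
  leading term y^2: no divisor's leading term divides it; move 104/15y^2 to the remainder.
  leading term y: no divisor's leading term divides it; move -10/3y to the remainder.
  remainder 3/5y^4 + 104/15y^2 - 10/3y ≠ 0; add g_4 = 3/5y^4 + 104/15y^2 - 10/3y to the basis.

The other S-polynomials (S(f_2,g_3), S(f_1,g_4), S(f_2,g_4), S(g_3,g_4)) all reduce to 0 modulo the current basis, so we have a Gröbner basis.
Inter-reduce: drop elements whose leading term is divisible by another's, tail-reduce, and make monic.

G = {x - 3/5y^3 - 104/15y - 2, y^4 + 104/9y^2 - 50/9y}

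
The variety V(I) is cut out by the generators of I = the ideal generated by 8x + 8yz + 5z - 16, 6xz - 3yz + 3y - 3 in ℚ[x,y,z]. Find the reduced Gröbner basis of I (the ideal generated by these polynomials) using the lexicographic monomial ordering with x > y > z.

G = {x + yz + ⅝z - 2, yz² + ½yz - ½y + ⅝z² - 2z + ½}

f_1 = 8x + 8yz + 5z - 16, LT = x.
f_2 = 6xz - 3yz + 3y - 3, LT = xz.

S(f_1,f_2): lcm = xz. S = yz² + ½yz - ½y + ⅝z² - 2z + ½.
  leading term yz²: no divisor's leading term divides it; move yz² to the remainder.
  leading term yz: no divisor's leading term divides it; move ½yz to the remainder.
  leading term y: no divisor's leading term divides it; move -½y to the remainder.
  leading term z²: no divisor's leading term divides it; move ⅝z² to the remainder.
  leading term z: no divisor's leading term divides it; move -2z to the remainder.
  leading term 1: no divisor's leading term divides it; move ½ to the remainder.
  remainder yz² + ½yz - ½y + ⅝z² - 2z + ½ ≠ 0; add g_3 = yz² + ½yz - ½y + ⅝z² - 2z + ½ to the basis.

S(f_1,g_3): leading monomials are coprime, so the S-polynomial reduces to 0 (Buchberger's first criterion).
S(f_2,g_3): lcm = xyz². S = -½xyz + ½xy - ⅝xz² + 2xz - ½x - ½y²z² + ½y²z - ½yz.
  leading term xyz: subtract (-1/16yz)·f_1 from -½xyz + ½xy - ⅝xz² + 2xz - ½x - ½y²z² + ½y²z - ½yz → ½xy - ⅝xz² + 2xz - ½x + ½y²z + 5/16yz² - 3/2yz
  leading term xy: subtract (1/16y)·f_1 from ½xy - ⅝xz² + 2xz - ½x + ½y²z + 5/16yz² - 3/2yz → -⅝xz² + 2xz - ½x + 5/16yz² - 29/16yz + y
  leading term xz²: subtract (-5/64z²)·f_1 from -⅝xz² + 2xz - ½x + 5/16yz² - 29/16yz + y → 2xz - ½x + ⅝yz³ + 5/16yz² - 29/16yz + y + 25/64z³ - 5/4z²
  leading term xz: subtract (¼z)·f_1 from 2xz - ½x + ⅝yz³ + 5/16yz² - 29/16yz + y + 25/64z³ - 5/4z² → -½x + ⅝yz³ - 27/16yz² - 29/16yz + y + 25/64z³ - 5/2z² + 4z
  leading term x: subtract (-1/16)·f_1 from -½x + ⅝yz³ - 27/16yz² - 29/16yz + y + 25/64z³ - 5/2z² + 4z → ⅝yz³ - 27/16yz² - 21/16yz + y + 25/64z³ - 5/2z² + 69/16z - 1
  leading term yz³: subtract (⅝z)·g_3 from ⅝yz³ - 27/16yz² - 21/16yz + y + 25/64z³ - 5/2z² + 69/16z - 1 → -2yz² - yz + y - 5/4z² + 4z - 1
  leading term yz²: subtract (-2)·g_3 from -2yz² - yz + y - 5/4z² + 4z - 1 → 0
  remainder 0.

Every S-polynomial of the final basis reduces to 0, so we have a Gröbner basis.
Inter-reduce: drop elements whose leading term is divisible by another's, tail-reduce, and make monic.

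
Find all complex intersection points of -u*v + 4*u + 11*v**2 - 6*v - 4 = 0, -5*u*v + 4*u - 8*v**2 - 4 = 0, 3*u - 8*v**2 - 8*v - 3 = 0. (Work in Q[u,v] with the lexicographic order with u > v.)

Compute a lex Gröbner basis by Buchberger's algorithm.
f_1 = -u*v + 4*u + 11*v**2 - 6*v - 4, LT = u*v.
f_2 = -5*u*v + 4*u - 8*v**2 - 4, LT = u*v.
f_3 = 3*u - 8*v**2 - 8*v - 3, LT = u.

S(f_1,f_2): lcm = u*v. S = -16/5*u - 63/5*v**2 + 6*v + 16/5.
  leading term u: subtract (-16/15)·f_3 from -16/5*u - 63/5*v**2 + 6*v + 16/5 → -317/15*v**2 - 38/15*v
  leading term v**2: no divisor's leading term divides it; move -317/15*v**2 to the remainder.
  leading term v: no divisor's leading term divides it; move -38/15*v to the remainder.
  remainder -317/15*v**2 - 38/15*v ≠ 0; add h_4 = -317/15*v**2 - 38/15*v to the basis.

S(f_1,f_3): lcm = u*v. S = -4*u + 8/3*v**3 - 25/3*v**2 + 7*v + 4.
  leading term u: subtract (-4/3)·f_3 from -4*u + 8/3*v**3 - 25/3*v**2 + 7*v + 4 → 8/3*v**3 - 19*v**2 - 11/3*v
  leading term v**3: subtract (-40/317*v)·h_4 from 8/3*v**3 - 19*v**2 - 11/3*v → -18373/951*v**2 - 11/3*v
  leading term v**2: subtract (91865/100489)·h_4 from -18373/951*v**2 - 11/3*v → -135735/100489*v
  leading term v: no divisor's leading term divides it; move -135735/100489*v to the remainder.
  remainder -135735/100489*v ≠ 0; add h_5 = -135735/100489*v to the basis.

S(f_2,f_3): lcm = u*v. S = -4/5*u + 8/3*v**3 + 64/15*v**2 + v + 4/5.
  leading term u: subtract (-4/15)·f_3 from -4/5*u + 8/3*v**3 + 64/15*v**2 + v + 4/5 → 8/3*v**3 + 32/15*v**2 - 17/15*v
  leading term v**3: subtract (-40/317*v)·h_4 from 8/3*v**3 + 32/15*v**2 - 17/15*v → 8624/4755*v**2 - 17/15*v
  leading term v**2: subtract (-8624/100489)·h_4 from 8624/4755*v**2 - 17/15*v → -135735/100489*v
  leading term v: subtract (1)·h_5 from -135735/100489*v → 0
  remainder 0.

S(f_1,h_4): lcm = u*v**2. S = -1306/317*u*v - 11*v**3 + 6*v**2 + 4*v.
  leading term u*v: subtract (1306/317)·f_1 from -1306/317*u*v - 11*v**3 + 6*v**2 + 4*v → -5224/317*u - 11*v**3 - 12464/317*v**2 + 9104/317*v + 5224/317
  leading term u: subtract (-5224/951)·f_3 from -5224/317*u - 11*v**3 - 12464/317*v**2 + 9104/317*v + 5224/317 → -11*v**3 - 79184/951*v**2 - 14480/951*v
  leading term v**3: subtract (165/317*v)·h_4 from -11*v**3 - 79184/951*v**2 - 14480/951*v → -77930/951*v**2 - 14480/951*v
  leading term v**2: subtract (389650/100489)·h_4 from -77930/951*v**2 - 14480/951*v → -542940/100489*v
  leading term v: subtract (4)·h_5 from -542940/100489*v → 0
  remainder 0.

S(f_2,h_4): lcm = u*v**2. S = -1458/1585*u*v + 8/5*v**3 + 4/5*v.
  leading term u*v: subtract (1458/1585)·f_1 from -1458/1585*u*v + 8/5*v**3 + 4/5*v → -5832/1585*u + 8/5*v**3 - 16038/1585*v**2 + 10016/1585*v + 5832/1585
  leading term u: subtract (-1944/1585)·f_3 from -5832/1585*u + 8/5*v**3 - 16038/1585*v**2 + 10016/1585*v + 5832/1585 → 8/5*v**3 - 6318/317*v**2 - 5536/1585*v
  leading term v**3: subtract (-24/317*v)·h_4 from 8/5*v**3 - 6318/317*v**2 - 5536/1585*v → -31894/1585*v**2 - 5536/1585*v
  leading term v**2: subtract (95682/100489)·h_4 from -31894/1585*v**2 - 5536/1585*v → -108588/100489*v
  leading term v: subtract (4/5)·h_5 from -108588/100489*v → 0
  remainder 0.

S(f_3,h_4): leading monomials are coprime, so the S-polynomial reduces to 0 (Buchberger's first criterion).
S(f_1,h_5): lcm = u*v. S = -4*u - 11*v**2 + 6*v + 4.
  leading term u: subtract (-4/3)·f_3 from -4*u - 11*v**2 + 6*v + 4 → -65/3*v**2 - 14/3*v
  leading term v**2: subtract (325/317)·h_4 from -65/3*v**2 - 14/3*v → -656/317*v
  leading term v: subtract (207952/135735)·h_5 from -656/317*v → 0
  remainder 0.

S(f_2,h_5): lcm = u*v. S = -4/5*u + 8/5*v**2 + 4/5.
  leading term u: subtract (-4/15)·f_3 from -4/5*u + 8/5*v**2 + 4/5 → -8/15*v**2 - 32/15*v
  leading term v**2: subtract (8/317)·h_4 from -8/15*v**2 - 32/15*v → -656/317*v
  leading term v: subtract (207952/135735)·h_5 from -656/317*v → 0
  remainder 0.

S(f_3,h_5): leading monomials are coprime, so the S-polynomial reduces to 0 (Buchberger's first criterion).
S(h_4,h_5): lcm = v**2. S = 38/317*v.
  leading term v: subtract (-12046/135735)·h_5 from 38/317*v → 0
  remainder 0.

Every S-polynomial of the final basis reduces to 0, so we have a Gröbner basis.
Inter-reduce: drop elements whose leading term is divisible by another's, tail-reduce, and make monic.
Reduced Gröbner basis: {u - 1, v}.

A lex Gröbner basis eliminates variables successively. Here v depends only on v, with roots {0}; lifting each root through the earlier basis elements recovers the full solutions.
  v = 0: the earlier basis element becomes u - 1 = 0, giving u = 1 — point (1, 0).

{(1, 0)}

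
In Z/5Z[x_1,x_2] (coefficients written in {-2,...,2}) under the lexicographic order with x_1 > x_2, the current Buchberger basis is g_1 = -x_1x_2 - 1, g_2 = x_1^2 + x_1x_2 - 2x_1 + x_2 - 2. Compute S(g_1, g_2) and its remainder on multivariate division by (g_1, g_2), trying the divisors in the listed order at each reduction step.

S(g_1, g_2) = -x_1x_2^2 + 2x_1x_2 + x_1 - x_2^2 + 2x_2; remainder on division = x_1 - x_2^2 - 2x_2 - 2.

lcm(LM(g_1), LM(g_2)) = x_1^2x_2.
S = (lcm/LT(g_1))·g_1 − (lcm/LT(g_2))·g_2 = -x_1x_2^2 + 2x_1x_2 + x_1 - x_2^2 + 2x_2.
Reduce S modulo (g_1, g_2) in that order:
  leading term x_1x_2^2: subtract (x_2)·g_1 from -x_1x_2^2 + 2x_1x_2 + x_1 - x_2^2 + 2x_2 → 2x_1x_2 + x_1 - x_2^2 - 2x_2
  leading term x_1x_2: subtract (-2)·g_1 from 2x_1x_2 + x_1 - x_2^2 - 2x_2 → x_1 - x_2^2 - 2x_2 - 2
  leading term x_1: no divisor's leading term divides it; move x_1 to the remainder.
  leading term x_2^2: no divisor's leading term divides it; move -x_2^2 to the remainder.
  leading term x_2: no divisor's leading term divides it; move -2x_2 to the remainder.
  leading term 1: no divisor's leading term divides it; move -2 to the remainder.
The remainder x_1 - x_2^2 - 2x_2 - 2 is nonzero, so it would be added as the next basis element.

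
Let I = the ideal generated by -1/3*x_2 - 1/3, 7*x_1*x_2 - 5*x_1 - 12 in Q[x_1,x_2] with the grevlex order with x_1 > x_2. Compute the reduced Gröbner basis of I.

G = {x_1 + 1, x_2 + 1}

The reduced Gröbner basis is the canonical form of the ideal for this ordering.

f_1 = -1/3*x_2 - 1/3, LT = x_2.
f_2 = 7*x_1*x_2 - 5*x_1 - 12, LT = x_1*x_2.

S(f_1,f_2): lcm = x_1*x_2. S = 12/7*x_1 + 12/7.
  leading term x_1: no divisor's leading term divides it; move 12/7*x_1 to the remainder.
  leading term 1: no divisor's leading term divides it; move 12/7 to the remainder.
  remainder 12/7*x_1 + 12/7 ≠ 0; add g_3 = 12/7*x_1 + 12/7 to the basis.

S(f_1,g_3): leading monomials are coprime, so the S-polynomial reduces to 0 (Buchberger's first criterion).
S(f_2,g_3): lcm = x_1*x_2. S = -5/7*x_1 - x_2 - 12/7.
  leading term x_1: subtract (-5/12)·g_3 from -5/7*x_1 - x_2 - 12/7 → -x_2 - 1
  leading term x_2: subtract (3)·f_1 from -x_2 - 1 → 0
  remainder 0.

Every S-polynomial of the final basis reduces to 0, so we have a Gröbner basis.
Inter-reduce: drop elements whose leading term is divisible by another's, tail-reduce, and make monic.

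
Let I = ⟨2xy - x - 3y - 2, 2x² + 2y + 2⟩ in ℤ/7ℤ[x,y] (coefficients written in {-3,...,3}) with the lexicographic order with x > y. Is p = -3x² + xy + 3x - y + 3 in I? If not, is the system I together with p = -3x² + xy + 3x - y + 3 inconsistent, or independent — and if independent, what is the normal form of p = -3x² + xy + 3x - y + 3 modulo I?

-3x² + xy + 3x - y + 3 lies in I (it reduces to 0).

First compute the reduced Gröbner basis of I by Buchberger's algorithm.
f_1 = 2xy - x - 3y - 2, LT = xy.
f_2 = 2x² + 2y + 2, LT = x².

S(f_1,f_2): lcm = x²y. S = 3x² + 2xy - x - y² - y.
  leading term x²: subtract (-2)·f_2 from 3x² + 2xy - x - y² - y → 2xy - x - y² + 3y - 3
  leading term xy: subtract (1)·f_1 from 2xy - x - y² + 3y - 3 → -y² - y - 1
  leading term y²: no divisor's leading term divides it; move -y² to the remainder.
  leading term y: no divisor's leading term divides it; move -y to the remainder.
  leading term 1: no divisor's leading term divides it; move -1 to the remainder.
  remainder -y² - y - 1 ≠ 0; add h_3 = -y² - y - 1 to the basis.

The other S-polynomials (S(f_1,h_3), S(f_2,h_3)) all reduce to 0 modulo the current basis, so we have a Gröbner basis.
Inter-reduce: drop elements whose leading term is divisible by another's, tail-reduce, and make monic.
Reduced Gröbner basis: {x² + y + 1, xy + 3x + 2y - 1, y² + y + 1}.
Label its elements g_1 = x² + y + 1, g_2 = xy + 3x + 2y - 1, g_3 = y² + y + 1.

Reduce p = -3x² + xy + 3x - y + 3 modulo G:
  leading term x²: subtract (-3)·g_1 from -3x² + xy + 3x - y + 3 → xy + 3x + 2y - 1
  leading term xy: subtract (1)·g_2 from xy + 3x + 2y - 1 → 0
  normal form = 0.
Since the normal form is 0, p ∈ I.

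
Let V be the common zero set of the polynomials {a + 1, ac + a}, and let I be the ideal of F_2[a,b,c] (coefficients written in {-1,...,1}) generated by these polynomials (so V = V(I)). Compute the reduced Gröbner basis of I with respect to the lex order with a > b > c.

f_1 = a + 1, LT = a.
f_2 = ac + a, LT = ac.

S(f_1,f_2): lcm = ac. S = a + c.
  leading term a: subtract (1)·f_1 from a + c → c + 1
  leading term c: no divisor's leading term divides it; move c to the remainder.
  leading term 1: no divisor's leading term divides it; move 1 to the remainder.
  remainder c + 1 ≠ 0; add g_3 = c + 1 to the basis.

The other S-polynomials (S(f_1,g_3), S(f_2,g_3)) all reduce to 0 modulo the current basis, so we have a Gröbner basis.
Inter-reduce: drop elements whose leading term is divisible by another's, tail-reduce, and make monic.

G = {a + 1, c + 1}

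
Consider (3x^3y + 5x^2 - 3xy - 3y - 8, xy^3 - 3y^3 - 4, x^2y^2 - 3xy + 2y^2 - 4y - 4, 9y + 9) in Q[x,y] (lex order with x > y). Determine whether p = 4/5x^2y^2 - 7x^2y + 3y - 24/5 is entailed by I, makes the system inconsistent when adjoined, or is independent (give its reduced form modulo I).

First compute the reduced Gröbner basis of I by Buchberger's algorithm.
f_1 = 3x^3y + 5x^2 - 3xy - 3y - 8, LT = x^3y.
f_2 = xy^3 - 3y^3 - 4, LT = xy^3.
f_3 = x^2y^2 - 3xy + 2y^2 - 4y - 4, LT = x^2y^2.
f_4 = 9y + 9, LT = y.

S(f_1,f_2): lcm = x^3y^3. S = 3x^2y^3 + 5/3x^2y^2 + 4x^2 - xy^3 - y^3 - 8/3y^2.
  leading term x^2y^3: subtract (3x)·f_2 from 3x^2y^3 + 5/3x^2y^2 + 4x^2 - xy^3 - y^3 - 8/3y^2 → 5/3x^2y^2 + 4x^2 + 8xy^3 + 12x - y^3 - 8/3y^2
  leading term x^2y^2: subtract (5/3)·f_3 from 5/3x^2y^2 + 4x^2 + 8xy^3 + 12x - y^3 - 8/3y^2 → 4x^2 + 8xy^3 + 5xy + 12x - y^3 - 6y^2 + 20/3y + 20/3
  leading term x^2: no divisor's leading term divides it; move 4x^2 to the remainder.
  leading term xy^3: subtract (8)·f_2 from 8xy^3 + 5xy + 12x - y^3 - 6y^2 + 20/3y + 20/3 → 5xy + 12x + 23y^3 - 6y^2 + 20/3y + 116/3
  leading term xy: subtract (5/9x)·f_4 from 5xy + 12x + 23y^3 - 6y^2 + 20/3y + 116/3 → 7x + 23y^3 - 6y^2 + 20/3y + 116/3
  leading term x: no divisor's leading term divides it; move 7x to the remainder.
  leading term y^3: subtract (23/9y^2)·f_4 from 23y^3 - 6y^2 + 20/3y + 116/3 → -29y^2 + 20/3y + 116/3
  leading term y^2: subtract (-29/9y)·f_4 from -29y^2 + 20/3y + 116/3 → 107/3y + 116/3
  leading term y: subtract (107/27)·f_4 from 107/3y + 116/3 → 3
  leading term 1: no divisor's leading term divides it; move 3 to the remainder.
  remainder 4x^2 + 7x + 3 ≠ 0; add h_5 = 4x^2 + 7x + 3 to the basis.

S(f_1,f_3): lcm = x^3y^2. S = 14/3x^2y - 3xy^2 + 4xy + 4x - y^2 - 8/3y.
  leading term x^2y: subtract (14/27x^2)·f_4 from 14/3x^2y - 3xy^2 + 4xy + 4x - y^2 - 8/3y → -14/3x^2 - 3xy^2 + 4xy + 4x - y^2 - 8/3y
  leading term x^2: subtract (-7/6)·h_5 from -14/3x^2 - 3xy^2 + 4xy + 4x - y^2 - 8/3y → -3xy^2 + 4xy + 73/6x - y^2 - 8/3y + 7/2
  leading term xy^2: subtract (-1/3xy)·f_4 from -3xy^2 + 4xy + 73/6x - y^2 - 8/3y + 7/2 → 7xy + 73/6x - y^2 - 8/3y + 7/2
  leading term xy: subtract (7/9x)·f_4 from 7xy + 73/6x - y^2 - 8/3y + 7/2 → 31/6x - y^2 - 8/3y + 7/2
  leading term x: no divisor's leading term divides it; move 31/6x to the remainder.
  leading term y^2: subtract (-1/9y)·f_4 from -y^2 - 8/3y + 7/2 → -5/3y + 7/2
  leading term y: subtract (-5/27)·f_4 from -5/3y + 7/2 → 31/6
  leading term 1: no divisor's leading term divides it; move 31/6 to the remainder.
  remainder 31/6x + 31/6 ≠ 0; add h_6 = 31/6x + 31/6 to the basis.

The other S-polynomials (S(f_1,f_4), S(f_2,f_3), S(f_2,f_4), S(f_3,f_4), S(f_1,h_5), S(f_2,h_5), S(f_3,h_5), S(f_4,h_5), S(f_1,h_6), S(f_2,h_6), S(f_3,h_6), S(f_4,h_6), S(h_5,h_6)) all reduce to 0 modulo the current basis, so we have a Gröbner basis.
Inter-reduce: drop elements whose leading term is divisible by another's, tail-reduce, and make monic.
Reduced Gröbner basis: {x + 1, y + 1}.
Label its elements g_1 = x + 1, g_2 = y + 1.

Reduce p = 4/5x^2y^2 - 7x^2y + 3y - 24/5 modulo G:
  leading term x^2y^2: subtract (4/5xy^2)·g_1 from 4/5x^2y^2 - 7x^2y + 3y - 24/5 → -7x^2y - 4/5xy^2 + 3y - 24/5
  leading term x^2y: subtract (-7xy)·g_1 from -7x^2y - 4/5xy^2 + 3y - 24/5 → -4/5xy^2 + 7xy + 3y - 24/5
  leading term xy^2: subtract (-4/5y^2)·g_1 from -4/5xy^2 + 7xy + 3y - 24/5 → 7xy + 4/5y^2 + 3y - 24/5
  leading term xy: subtract (7y)·g_1 from 7xy + 4/5y^2 + 3y - 24/5 → 4/5y^2 - 4y - 24/5
  leading term y^2: subtract (4/5y)·g_2 from 4/5y^2 - 4y - 24/5 → -24/5y - 24/5
  leading term y: subtract (-24/5)·g_2 from -24/5y - 24/5 → 0
  normal form = 0.
Since the normal form is 0, p ∈ I.

4/5x^2y^2 - 7x^2y + 3y - 24/5 lies in I (it reduces to 0).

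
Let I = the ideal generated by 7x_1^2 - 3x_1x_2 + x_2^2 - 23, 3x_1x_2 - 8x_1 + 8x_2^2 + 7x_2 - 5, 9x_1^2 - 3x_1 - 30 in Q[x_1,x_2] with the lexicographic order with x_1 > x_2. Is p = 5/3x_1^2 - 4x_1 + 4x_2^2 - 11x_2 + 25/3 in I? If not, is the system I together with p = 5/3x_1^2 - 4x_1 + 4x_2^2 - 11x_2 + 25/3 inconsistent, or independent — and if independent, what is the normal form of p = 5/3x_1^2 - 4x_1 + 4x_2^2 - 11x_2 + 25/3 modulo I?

First compute the reduced Gröbner basis of I by Buchberger's algorithm.
f_1 = 7x_1^2 - 3x_1x_2 + x_2^2 - 23, LT = x_1^2.
f_2 = 3x_1x_2 - 8x_1 + 8x_2^2 + 7x_2 - 5, LT = x_1x_2.
f_3 = 9x_1^2 - 3x_1 - 30, LT = x_1^2.

S(f_1,f_2): lcm = x_1^2x_2. S = 8/3x_1^2 - 65/21x_1x_2^2 - 7/3x_1x_2 + 5/3x_1 + 1/7x_2^3 - 23/7x_2.
  leading term x_1^2: subtract (8/21)·f_1 from 8/3x_1^2 - 65/21x_1x_2^2 - 7/3x_1x_2 + 5/3x_1 + 1/7x_2^3 - 23/7x_2 → -65/21x_1x_2^2 - 25/21x_1x_2 + 5/3x_1 + 1/7x_2^3 - 8/21x_2^2 - 23/7x_2 + 184/21
  leading term x_1x_2^2: subtract (-65/63x_2)·f_2 from -65/21x_1x_2^2 - 25/21x_1x_2 + 5/3x_1 + 1/7x_2^3 - 8/21x_2^2 - 23/7x_2 + 184/21 → -85/9x_1x_2 + 5/3x_1 + 529/63x_2^3 + 431/63x_2^2 - 76/9x_2 + 184/21
  leading term x_1x_2: subtract (-85/27)·f_2 from -85/9x_1x_2 + 5/3x_1 + 529/63x_2^3 + 431/63x_2^2 - 76/9x_2 + 184/21 → -635/27x_1 + 529/63x_2^3 + 6053/189x_2^2 + 367/27x_2 - 1319/189
  leading term x_1: no divisor's leading term divides it; move -635/27x_1 to the remainder.
  leading term x_2^3: no divisor's leading term divides it; move 529/63x_2^3 to the remainder.
  leading term x_2^2: no divisor's leading term divides it; move 6053/189x_2^2 to the remainder.
  leading term x_2: no divisor's leading term divides it; move 367/27x_2 to the remainder.
  leading term 1: no divisor's leading term divides it; move -1319/189 to the remainder.
  remainder -635/27x_1 + 529/63x_2^3 + 6053/189x_2^2 + 367/27x_2 - 1319/189 ≠ 0; add h_4 = -635/27x_1 + 529/63x_2^3 + 6053/189x_2^2 + 367/27x_2 - 1319/189 to the basis.

S(f_1,f_3): lcm = x_1^2. S = -3/7x_1x_2 + 1/3x_1 + 1/7x_2^2 + 1/21.
  leading term x_1x_2: subtract (-1/7)·f_2 from -3/7x_1x_2 + 1/3x_1 + 1/7x_2^2 + 1/21 → -17/21x_1 + 9/7x_2^2 + x_2 - 2/3
  leading term x_1: subtract (153/4445)·h_4 from -17/21x_1 + 9/7x_2^2 + x_2 - 2/3 → -8993/31115x_2^3 + 17114/93345x_2^2 + 7096/13335x_2 - 13269/31115
  leading term x_2^3: no divisor's leading term divides it; move -8993/31115x_2^3 to the remainder.
  leading term x_2^2: no divisor's leading term divides it; move 17114/93345x_2^2 to the remainder.
  leading term x_2: no divisor's leading term divides it; move 7096/13335x_2 to the remainder.
  leading term 1: no divisor's leading term divides it; move -13269/31115 to the remainder.
  remainder -8993/31115x_2^3 + 17114/93345x_2^2 + 7096/13335x_2 - 13269/31115 ≠ 0; add h_5 = -8993/31115x_2^3 + 17114/93345x_2^2 + 7096/13335x_2 - 13269/31115 to the basis.

S(f_2,f_3): lcm = x_1^2x_2. S = -8/3x_1^2 + 8/3x_1x_2^2 + 8/3x_1x_2 - 5/3x_1 + 10/3x_2.
  leading term x_1^2: subtract (-8/21)·f_1 from -8/3x_1^2 + 8/3x_1x_2^2 + 8/3x_1x_2 - 5/3x_1 + 10/3x_2 → 8/3x_1x_2^2 + 32/21x_1x_2 - 5/3x_1 + 8/21x_2^2 + 10/3x_2 - 184/21
  leading term x_1x_2^2: subtract (8/9x_2)·f_2 from 8/3x_1x_2^2 + 32/21x_1x_2 - 5/3x_1 + 8/21x_2^2 + 10/3x_2 - 184/21 → 544/63x_1x_2 - 5/3x_1 - 64/9x_2^3 - 368/63x_2^2 + 70/9x_2 - 184/21
  leading term x_1x_2: subtract (544/189)·f_2 from 544/63x_1x_2 - 5/3x_1 - 64/9x_2^3 - 368/63x_2^2 + 70/9x_2 - 184/21 → 4037/189x_1 - 64/9x_2^3 - 5456/189x_2^2 - 334/27x_2 + 152/27
  leading term x_1: subtract (-4037/4445)·h_4 from 4037/189x_1 - 64/9x_2^3 - 5456/189x_2^2 - 334/27x_2 + 152/27 → 48071/93345x_2^3 + 20449/93345x_2^2 - 113/4445x_2 - 22049/31115
  leading term x_2^3: subtract (-48071/26979)·h_5 from 48071/93345x_2^3 + 20449/93345x_2^2 - 113/4445x_2 - 22049/31115 → 44171/80937x_2^2 + 74683/80937x_2 - 13206/8993
  leading term x_2^2: no divisor's leading term divides it; move 44171/80937x_2^2 to the remainder.
  leading term x_2: no divisor's leading term divides it; move 74683/80937x_2 to the remainder.
  leading term 1: no divisor's leading term divides it; move -13206/8993 to the remainder.
  remainder 44171/80937x_2^2 + 74683/80937x_2 - 13206/8993 ≠ 0; add h_6 = 44171/80937x_2^2 + 74683/80937x_2 - 13206/8993 to the basis.

S(f_2,h_5): lcm = x_1x_2^3. S = -54830/26979x_1x_2^2 + 49672/26979x_1x_2 - 13269/8993x_1 + 8/3x_2^4 + 7/3x_2^3 - 5/3x_2^2.
  leading term x_1x_2^2: subtract (-54830/80937x_2)·f_2 from -54830/26979x_1x_2^2 + 49672/26979x_1x_2 - 13269/8993x_1 + 8/3x_2^4 + 7/3x_2^3 - 5/3x_2^2 → -289624/80937x_1x_2 - 13269/8993x_1 + 8/3x_2^4 + 627493/80937x_2^3 + 248915/80937x_2^2 - 274150/80937x_2
  leading term x_1x_2: subtract (-289624/242811)·f_2 from -289624/80937x_1x_2 - 13269/8993x_1 + 8/3x_2^4 + 627493/80937x_2^3 + 248915/80937x_2^2 - 274150/80937x_2 → -2675255/242811x_1 + 8/3x_2^4 + 627493/80937x_2^3 + 3063737/242811x_2^2 + 1204918/242811x_2 - 1448120/242811
  leading term x_1: subtract (4213/8993)·h_4 from -2675255/242811x_1 + 8/3x_2^4 + 627493/80937x_2^3 + 3063737/242811x_2^2 + 1204918/242811x_2 - 1448120/242811 → 8/3x_2^4 + 721258/188853x_2^3 - 6530/2737x_2^2 - 12639/8993x_2 - 508877/188853
  leading term x_2^4: subtract (-248920/26979x_2)·h_5 from 8/3x_2^4 + 721258/188853x_2^3 - 6530/2737x_2^2 - 12639/8993x_2 - 508877/188853 → 5902/1071x_2^3 + 1429922/566559x_2^2 - 48023/8993x_2 - 508877/188853
  leading term x_2^3: subtract (-26234390/1375929)·h_5 from 5902/1071x_2^3 + 1429922/566559x_2^2 - 48023/8993x_2 - 508877/188853 → 24847550/4127787x_2^2 + 19838035/4127787x_2 - 4965065/458643
  leading term x_2^2: subtract (24847550/2252721)·h_6 from 24847550/4127787x_2^2 + 19838035/4127787x_2 - 4965065/458643 → -6401462305/1191689409x_2 + 6401462305/1191689409
  leading term x_2: no divisor's leading term divides it; move -6401462305/1191689409x_2 to the remainder.
  leading term 1: no divisor's leading term divides it; move 6401462305/1191689409 to the remainder.
  remainder -6401462305/1191689409x_2 + 6401462305/1191689409 ≠ 0; add h_7 = -6401462305/1191689409x_2 + 6401462305/1191689409 to the basis.

The other S-polynomials (S(f_1,h_4), S(f_2,h_4), S(f_3,h_4), S(f_1,h_5), S(f_3,h_5), S(h_4,h_5), S(f_1,h_6), S(f_2,h_6), S(f_3,h_6), S(h_4,h_6), S(h_5,h_6), S(f_1,h_7), S(f_2,h_7), S(f_3,h_7), S(h_4,h_7), S(h_5,h_7), S(h_6,h_7)) all reduce to 0 modulo the current basis, so we have a Gröbner basis.
Inter-reduce: drop elements whose leading term is divisible by another's, tail-reduce, and make monic.
Reduced Gröbner basis: {x_1 - 2, x_2 - 1}.
Label its elements g_1 = x_1 - 2, g_2 = x_2 - 1.

Reduce p = 5/3x_1^2 - 4x_1 + 4x_2^2 - 11x_2 + 25/3 modulo G:
  leading term x_1^2: subtract (5/3x_1)·g_1 from 5/3x_1^2 - 4x_1 + 4x_2^2 - 11x_2 + 25/3 → -2/3x_1 + 4x_2^2 - 11x_2 + 25/3
  leading term x_1: subtract (-2/3)·g_1 from -2/3x_1 + 4x_2^2 - 11x_2 + 25/3 → 4x_2^2 - 11x_2 + 7
  leading term x_2^2: subtract (4x_2)·g_2 from 4x_2^2 - 11x_2 + 7 → -7x_2 + 7
  leading term x_2: subtract (-7)·g_2 from -7x_2 + 7 → 0
  normal form = 0.
Since the normal form is 0, p ∈ I.

Ideal membership is decidable via reduction modulo a Gröbner basis.

5/3x_1^2 - 4x_1 + 4x_2^2 - 11x_2 + 25/3 lies in I (it reduces to 0).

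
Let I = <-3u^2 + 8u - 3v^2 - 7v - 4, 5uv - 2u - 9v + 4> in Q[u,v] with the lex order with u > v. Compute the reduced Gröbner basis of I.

G = {u - 25/2v^3 - 145/6v^2 + 29/2v - 2, v^4 + 23/15v^3 - 29/15v^2 + 12/25v}

The reduced Gröbner basis is the canonical form of the ideal for this ordering.

f_1 = -3u^2 + 8u - 3v^2 - 7v - 4, LT = u^2.
f_2 = 5uv - 2u - 9v + 4, LT = uv.

S(f_1,f_2): lcm = u^2v. S = 2/5u^2 - 13/15uv - 4/5u + v^3 + 7/3v^2 + 4/3v.
  leading term u^2: subtract (-2/15)·f_1 from 2/5u^2 - 13/15uv - 4/5u + v^3 + 7/3v^2 + 4/3v → -13/15uv + 4/15u + v^3 + 29/15v^2 + 2/5v - 8/15
  leading term uv: subtract (-13/75)·f_2 from -13/15uv + 4/15u + v^3 + 29/15v^2 + 2/5v - 8/15 → -2/25u + v^3 + 29/15v^2 - 29/25v + 4/25
  leading term u: no divisor's leading term divides it; move -2/25u to the remainder.
  leading term v^3: no divisor's leading term divides it; move v^3 to the remainder.
  leading term v^2: no divisor's leading term divides it; move 29/15v^2 to the remainder.
  leading term v: no divisor's leading term divides it; move -29/25v to the remainder.
  leading term 1: no divisor's leading term divides it; move 4/25 to the remainder.
  remainder -2/25u + v^3 + 29/15v^2 - 29/25v + 4/25 ≠ 0; add g_3 = -2/25u + v^3 + 29/15v^2 - 29/25v + 4/25 to the basis.

S(f_2,g_3): lcm = uv. S = -2/5u + 25/2v^4 + 145/6v^3 - 29/2v^2 + 1/5v + 4/5.
  leading term u: subtract (5)·g_3 from -2/5u + 25/2v^4 + 145/6v^3 - 29/2v^2 + 1/5v + 4/5 → 25/2v^4 + 115/6v^3 - 145/6v^2 + 6v
  leading term v^4: no divisor's leading term divides it; move 25/2v^4 to the remainder.
  leading term v^3: no divisor's leading term divides it; move 115/6v^3 to the remainder.
  leading term v^2: no divisor's leading term divides it; move -145/6v^2 to the remainder.
  leading term v: no divisor's leading term divides it; move 6v to the remainder.
  remainder 25/2v^4 + 115/6v^3 - 145/6v^2 + 6v ≠ 0; add g_4 = 25/2v^4 + 115/6v^3 - 145/6v^2 + 6v to the basis.

The other S-polynomials (S(f_1,g_3), S(f_1,g_4), S(f_2,g_4), S(g_3,g_4)) all reduce to 0 modulo the current basis, so we have a Gröbner basis.
Inter-reduce: drop elements whose leading term is divisible by another's, tail-reduce, and make monic.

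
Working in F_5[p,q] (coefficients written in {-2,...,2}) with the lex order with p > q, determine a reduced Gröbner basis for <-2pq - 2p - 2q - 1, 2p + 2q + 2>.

This is the nonlinear analogue of row-reducing a linear system.

f_1 = -2pq - 2p - 2q - 1, LT = pq.
f_2 = 2p + 2q + 2, LT = p.

S(f_1,f_2): lcm = pq. S = p - q^2 - 2.
  leading term p: subtract (-2)·f_2 from p - q^2 - 2 → -q^2 - q + 2
  leading term q^2: no divisor's leading term divides it; move -q^2 to the remainder.
  leading term q: no divisor's leading term divides it; move -q to the remainder.
  leading term 1: no divisor's leading term divides it; move 2 to the remainder.
  remainder -q^2 - q + 2 ≠ 0; add g_3 = -q^2 - q + 2 to the basis.

The other S-polynomials (S(f_1,g_3), S(f_2,g_3)) all reduce to 0 modulo the current basis, so we have a Gröbner basis.
Inter-reduce: drop elements whose leading term is divisible by another's, tail-reduce, and make monic.

G = {p + q + 1, q^2 + q - 2}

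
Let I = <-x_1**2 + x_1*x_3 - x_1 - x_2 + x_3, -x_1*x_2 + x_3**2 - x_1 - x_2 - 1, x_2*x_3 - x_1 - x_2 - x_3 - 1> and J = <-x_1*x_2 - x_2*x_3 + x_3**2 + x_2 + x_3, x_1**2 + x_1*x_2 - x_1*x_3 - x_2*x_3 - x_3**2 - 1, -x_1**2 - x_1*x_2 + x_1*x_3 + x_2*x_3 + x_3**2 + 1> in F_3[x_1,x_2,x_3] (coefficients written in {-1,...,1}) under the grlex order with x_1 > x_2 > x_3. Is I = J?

Two ideals are equal iff their reduced Gröbner bases coincide (the reduced basis is unique for a fixed ordering).
Buchberger on the first generating set:
f_1 = -x_1**2 + x_1*x_3 - x_1 - x_2 + x_3, LT = x_1**2.
f_2 = -x_1*x_2 + x_3**2 - x_1 - x_2 - 1, LT = x_1*x_2.
f_3 = x_2*x_3 - x_1 - x_2 - x_3 - 1, LT = x_2*x_3.

S(f_1,f_2): lcm = x_1**2*x_2. S = -x_1*x_2*x_3 + x_1*x_3**2 - x_1**2 + x_2**2 - x_2*x_3 - x_1.
  reduce S modulo (f_1, f_2, f_3):
  remainder x_1*x_3**2 - x_3**3 + x_2**2 + x_2 ≠ 0; add g_4 = x_1*x_3**2 - x_3**3 + x_2**2 + x_2 to the basis.

S(f_2,f_3): lcm = x_1*x_2*x_3. S = -x_3**3 + x_1**2 + x_1*x_2 - x_1*x_3 + x_2*x_3 + x_1 + x_3.
  reduce S modulo (f_1, f_2, f_3, g_4):
  remainder -x_3**3 + x_3**2 - x_2 ≠ 0; add g_5 = -x_3**3 + x_3**2 - x_2 to the basis.

S(f_2,g_4): lcm = x_1*x_2*x_3**2. S = x_2*x_3**3 - x_3**4 + x_1*x_3**2 - x_2**3 + x_2*x_3**2 - x_2**2 + x_3**2.
  reduce S modulo (f_1, f_2, f_3, g_4, g_5):
  remainder -x_2**3 - x_1*x_3 - x_2 - x_3 ≠ 0; add g_6 = -x_2**3 - x_1*x_3 - x_2 - x_3 to the basis.

The other S-polynomials (S(f_1,f_3), S(f_1,g_4), S(f_3,g_4), S(f_1,g_5), S(f_2,g_5), S(f_3,g_5), S(g_4,g_5), S(f_1,g_6), S(f_2,g_6), S(f_3,g_6), S(g_4,g_6), S(g_5,g_6)) all reduce to 0 modulo the current basis, so we have a Gröbner basis.
Inter-reduce: drop elements whose leading term is divisible by another's, tail-reduce, and make monic.
Reduced Gröbner basis: {x_1*x_3**2 + x_2**2 - x_3**2 - x_2, x_2**3 + x_1*x_3 + x_2 + x_3, x_3**3 - x_3**2 + x_2, x_1**2 - x_1*x_3 + x_1 + x_2 - x_3, x_1*x_2 - x_3**2 + x_1 + x_2 + 1, x_2*x_3 - x_1 - x_2 - x_3 - 1}.

Buchberger on the second generating set:
h_1 = -x_1*x_2 - x_2*x_3 + x_3**2 + x_2 + x_3, LT = x_1*x_2.
h_2 = x_1**2 + x_1*x_2 - x_1*x_3 - x_2*x_3 - x_3**2 - 1, LT = x_1**2.
h_3 = -x_1**2 - x_1*x_2 + x_1*x_3 + x_2*x_3 + x_3**2 + 1, LT = x_1**2.

S(h_1,h_2): lcm = x_1**2*x_2. S = -x_1*x_2**2 - x_1*x_2*x_3 - x_1*x_3**2 + x_2**2*x_3 + x_2*x_3**2 - x_1*x_2 - x_1*x_3 + x_2.
  reduce S modulo (h_1, h_2, h_3):
  remainder -x_1*x_3**2 - x_2**2*x_3 + x_2*x_3**2 - x_3**3 - x_1*x_3 - x_2**2 - x_2*x_3 + x_3**2 - x_3 ≠ 0; add k_4 = -x_1*x_3**2 - x_2**2*x_3 + x_2*x_3**2 - x_3**3 - x_1*x_3 - x_2**2 - x_2*x_3 + x_3**2 - x_3 to the basis.

S(h_1,k_4): lcm = x_1*x_2*x_3**2. S = -x_2**3*x_3 + x_2**2*x_3**2 - x_3**4 - x_1*x_2*x_3 - x_2**3 - x_2**2*x_3 - x_3**3 - x_2*x_3.
  reduce S modulo (h_1, h_2, h_3, k_4):
  remainder -x_2**3*x_3 + x_2**2*x_3**2 - x_3**4 - x_2**3 - x_2**2*x_3 + x_2*x_3**2 + x_3**3 + x_2*x_3 - x_3**2 ≠ 0; add k_5 = -x_2**3*x_3 + x_2**2*x_3**2 - x_3**4 - x_2**3 - x_2**2*x_3 + x_2*x_3**2 + x_3**3 + x_2*x_3 - x_3**2 to the basis.

The other S-polynomials (S(h_1,h_3), S(h_2,h_3), S(h_2,k_4), S(h_3,k_4), S(h_1,k_5), S(h_2,k_5), S(h_3,k_5), S(k_4,k_5)) all reduce to 0 modulo the current basis, so we have a Gröbner basis.
Inter-reduce: drop elements whose leading term is divisible by another's, tail-reduce, and make monic.
Reduced Gröbner basis: {x_2**3*x_3 - x_2**2*x_3**2 + x_3**4 + x_2**3 + x_2**2*x_3 - x_2*x_3**2 - x_3**3 - x_2*x_3 + x_3**2, x_1*x_3**2 + x_2**2*x_3 - x_2*x_3**2 + x_3**3 + x_1*x_3 + x_2**2 + x_2*x_3 - x_3**2 + x_3, x_1**2 - x_1*x_3 + x_2*x_3 + x_2 + x_3 - 1, x_1*x_2 + x_2*x_3 - x_3**2 - x_2 - x_3}.

The bases are distinct; the ideals are different.

No, the ideals differ.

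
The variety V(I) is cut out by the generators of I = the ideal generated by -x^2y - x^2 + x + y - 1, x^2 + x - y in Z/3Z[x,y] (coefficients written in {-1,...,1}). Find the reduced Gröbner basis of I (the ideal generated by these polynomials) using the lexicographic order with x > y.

G = {x - y^3 - y^2 + y + 1, y^4}

f_1 = -x^2y - x^2 + x + y - 1, LT = x^2y.
f_2 = x^2 + x - y, LT = x^2.

S(f_1,f_2): lcm = x^2y. S = x^2 - xy - x + y^2 - y + 1.
  leading term x^2: subtract (1)·f_2 from x^2 - xy - x + y^2 - y + 1 → -xy + x + y^2 + 1
  leading term xy: no divisor's leading term divides it; move -xy to the remainder.
  leading term x: no divisor's leading term divides it; move x to the remainder.
  leading term y^2: no divisor's leading term divides it; move y^2 to the remainder.
  leading term 1: no divisor's leading term divides it; move 1 to the remainder.
  remainder -xy + x + y^2 + 1 ≠ 0; add g_3 = -xy + x + y^2 + 1 to the basis.

S(f_1,g_3): lcm = x^2y. S = -x^2 + xy^2 - y + 1.
  leading term x^2: subtract (-1)·f_2 from -x^2 + xy^2 - y + 1 → xy^2 + x + y + 1
  leading term xy^2: subtract (-y)·g_3 from xy^2 + x + y + 1 → xy + x + y^3 - y + 1
  leading term xy: subtract (-1)·g_3 from xy + x + y^3 - y + 1 → -x + y^3 + y^2 - y - 1
  leading term x: no divisor's leading term divides it; move -x to the remainder.
  leading term y^3: no divisor's leading term divides it; move y^3 to the remainder.
  leading term y^2: no divisor's leading term divides it; move y^2 to the remainder.
  leading term y: no divisor's leading term divides it; move -y to the remainder.
  leading term 1: no divisor's leading term divides it; move -1 to the remainder.
  remainder -x + y^3 + y^2 - y - 1 ≠ 0; add g_4 = -x + y^3 + y^2 - y - 1 to the basis.

S(f_1,g_4): lcm = x^2y. S = x^2 + xy^4 + xy^3 - xy^2 - xy - x - y + 1.
  leading term x^2: subtract (1)·f_2 from x^2 + xy^4 + xy^3 - xy^2 - xy - x - y + 1 → xy^4 + xy^3 - xy^2 - xy + x + 1
  leading term xy^4: subtract (-y^3)·g_3 from xy^4 + xy^3 - xy^2 - xy + x + 1 → -xy^3 - xy^2 - xy + x + y^5 + y^3 + 1
  leading term xy^3: subtract (y^2)·g_3 from -xy^3 - xy^2 - xy + x + y^5 + y^3 + 1 → xy^2 - xy + x + y^5 - y^4 + y^3 - y^2 + 1
  leading term xy^2: subtract (-y)·g_3 from xy^2 - xy + x + y^5 - y^4 + y^3 - y^2 + 1 → x + y^5 - y^4 - y^3 - y^2 + y + 1
  leading term x: subtract (-1)·g_4 from x + y^5 - y^4 - y^3 - y^2 + y + 1 → y^5 - y^4
  leading term y^5: no divisor's leading term divides it; move y^5 to the remainder.
  leading term y^4: no divisor's leading term divides it; move -y^4 to the remainder.
  remainder y^5 - y^4 ≠ 0; add g_5 = y^5 - y^4 to the basis.

S(f_2,g_4): lcm = x^2. S = xy^3 + xy^2 - xy - y.
  leading term xy^3: subtract (-y^2)·g_3 from xy^3 + xy^2 - xy - y → -xy^2 - xy + y^4 + y^2 - y
  leading term xy^2: subtract (y)·g_3 from -xy^2 - xy + y^4 + y^2 - y → xy + y^4 - y^3 + y^2 + y
  leading term xy: subtract (-1)·g_3 from xy + y^4 - y^3 + y^2 + y → x + y^4 - y^3 - y^2 + y + 1
  leading term x: subtract (-1)·g_4 from x + y^4 - y^3 - y^2 + y + 1 → y^4
  leading term y^4: no divisor's leading term divides it; move y^4 to the remainder.
  remainder y^4 ≠ 0; add g_6 = y^4 to the basis.

The other S-polynomials (S(f_2,g_3), S(g_3,g_4), S(f_1,g_5), S(f_2,g_5), S(g_3,g_5), S(g_4,g_5), S(f_1,g_6), S(f_2,g_6), S(g_3,g_6), S(g_4,g_6), S(g_5,g_6)) all reduce to 0 modulo the current basis, so we have a Gröbner basis.
Inter-reduce: drop elements whose leading term is divisible by another's, tail-reduce, and make monic.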